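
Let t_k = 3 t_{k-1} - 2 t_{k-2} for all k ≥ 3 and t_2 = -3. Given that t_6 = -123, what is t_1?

Let t_1 = v.
t_3 = -9 - 2v
t_4 = -21 - 6v
t_5 = -45 - 14v
t_6 = -93 - 30v
So -93 - 30v = -123, giving v = 1.

1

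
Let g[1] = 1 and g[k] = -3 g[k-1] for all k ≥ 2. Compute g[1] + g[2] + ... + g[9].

g[2] = -3·1 = -3
g[3] = -3·(-3) = 9
g[4] = -3·9 = -27
g[5] = -3·(-27) = 81
g[6] = -3·81 = -243
g[7] = -3·(-243) = 729
g[8] = -3·729 = -2187
g[9] = -3·(-2187) = 6561
Sum = 1 + (-3) + 9 + (-27) + 81 + (-243) + 729 + (-2187) + 6561 = 4921

4921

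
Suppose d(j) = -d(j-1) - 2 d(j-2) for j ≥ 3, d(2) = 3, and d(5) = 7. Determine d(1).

Let d(1) = v.
d(3) = -3 - 2v
d(4) = -3 + 2v
d(5) = 9 + 2v
So 9 + 2v = 7, giving v = -1.

-1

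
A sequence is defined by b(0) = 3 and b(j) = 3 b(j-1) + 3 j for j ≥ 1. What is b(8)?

b(1) = 3*3 + 3 = 12
b(2) = 3*12 + 6 = 42
b(3) = 3*42 + 9 = 135
b(4) = 3*135 + 12 = 417
b(5) = 3*417 + 15 = 1266
b(6) = 3*1266 + 18 = 3816
b(7) = 3*3816 + 21 = 11469
b(8) = 3*11469 + 24 = 34431

34431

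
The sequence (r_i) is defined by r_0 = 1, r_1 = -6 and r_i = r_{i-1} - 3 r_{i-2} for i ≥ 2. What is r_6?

r_2 = (-6) - 3*1 = -9
r_3 = (-9) - 3*(-6) = 9
r_4 = 9 - 3*(-9) = 36
r_5 = 36 - 3*9 = 9
r_6 = 9 - 3*36 = -99

-99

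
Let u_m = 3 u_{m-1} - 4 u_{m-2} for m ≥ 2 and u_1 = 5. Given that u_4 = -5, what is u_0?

Let u_0 = z.
u_2 = 15 - 4z
u_3 = 25 - 12z
u_4 = 15 - 20z
So 15 - 20z = -5, giving z = 1.

1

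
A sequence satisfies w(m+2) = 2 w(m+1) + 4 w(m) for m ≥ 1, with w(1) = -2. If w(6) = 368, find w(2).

Let w(2) = y.
w(3) = -8 + 2y
w(4) = -16 + 8y
w(5) = -64 + 24y
w(6) = -192 + 80y
So -192 + 80y = 368, giving y = 7.

7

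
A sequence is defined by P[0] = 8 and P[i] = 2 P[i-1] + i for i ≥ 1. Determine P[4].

P[1] = 2(8) + 1 = 17
P[2] = 2(17) + 2 = 36
P[3] = 2(36) + 3 = 75
P[4] = 2(75) + 4 = 154

154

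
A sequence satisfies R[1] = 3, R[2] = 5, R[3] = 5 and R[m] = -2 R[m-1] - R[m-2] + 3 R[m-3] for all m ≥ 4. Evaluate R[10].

399

R[4] = -2(5) - 5 + 3(3) = -6
R[5] = -2(-6) - 5 + 3(5) = 22
R[6] = -2(22) - (-6) + 3(5) = -23
R[7] = -2(-23) - 22 + 3(-6) = 6
R[8] = -2(6) - (-23) + 3(22) = 77
R[9] = -2(77) - 6 + 3(-23) = -229
R[10] = -2(-229) - 77 + 3(6) = 399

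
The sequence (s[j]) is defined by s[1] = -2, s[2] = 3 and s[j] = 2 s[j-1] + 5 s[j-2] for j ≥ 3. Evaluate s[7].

16

s[3] = 2(3) + 5(-2) = -4
s[4] = 2(-4) + 5(3) = 7
s[5] = 2(7) + 5(-4) = -6
s[6] = 2(-6) + 5(7) = 23
s[7] = 2(23) + 5(-6) = 16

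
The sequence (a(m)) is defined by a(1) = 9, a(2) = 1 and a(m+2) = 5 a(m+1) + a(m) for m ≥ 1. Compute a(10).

a(3) = 5·1 + 9 = 14
a(4) = 5·14 + 1 = 71
a(5) = 5·71 + 14 = 369
a(6) = 5·369 + 71 = 1916
a(7) = 5·1916 + 369 = 9949
a(8) = 5·9949 + 1916 = 51661
a(9) = 5·51661 + 9949 = 268254
a(10) = 5·268254 + 51661 = 1392931

1392931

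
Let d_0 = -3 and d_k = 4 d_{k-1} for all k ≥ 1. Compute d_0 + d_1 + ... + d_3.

d_1 = 4·(-3) = -12
d_2 = 4·(-12) = -48
d_3 = 4·(-48) = -192
Sum = (-3) + (-12) + (-48) + (-192) = -255

-255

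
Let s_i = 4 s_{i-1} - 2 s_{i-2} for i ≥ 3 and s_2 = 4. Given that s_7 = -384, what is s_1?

8

Let s_1 = v.
s_3 = 16 - 2v
s_4 = 56 - 8v
s_5 = 192 - 28v
s_6 = 656 - 96v
s_7 = 2240 - 328v
So 2240 - 328v = -384, giving v = 8.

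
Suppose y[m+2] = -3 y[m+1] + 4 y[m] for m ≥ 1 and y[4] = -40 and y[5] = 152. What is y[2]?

Rearranging, y[m-2] = (y[m] + 3 y[m-1]) / 4.
y[3] = (152 + 3(-40)) / 4 = 32/4 = 8
y[2] = (-40 + 3(8)) / 4 = -16/4 = -4

-4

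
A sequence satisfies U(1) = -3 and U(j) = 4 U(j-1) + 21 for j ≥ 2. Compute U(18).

The fixed point is 21/(1 - 4) = -7, so U(j) + 7 = 4(U(j-1) + 7).
Hence U(j) = 4·4^{j-1} - 7.
U(18) = 4·4^{17} - 7 = 4·17179869184 - 7 = 68719476729.

68719476729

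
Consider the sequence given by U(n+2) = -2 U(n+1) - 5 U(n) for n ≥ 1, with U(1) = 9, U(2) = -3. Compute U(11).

U(3) = -2(-3) - 5(9) = -39
U(4) = -2(-39) - 5(-3) = 93
U(5) = -2(93) - 5(-39) = 9
U(6) = -2(9) - 5(93) = -483
U(7) = -2(-483) - 5(9) = 921
U(8) = -2(921) - 5(-483) = 573
U(9) = -2(573) - 5(921) = -5751
U(10) = -2(-5751) - 5(573) = 8637
U(11) = -2(8637) - 5(-5751) = 11481

11481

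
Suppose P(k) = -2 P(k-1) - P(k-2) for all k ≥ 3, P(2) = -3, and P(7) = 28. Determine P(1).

-2

Let P(1) = w.
P(3) = 6 - w
P(4) = -9 + 2w
P(5) = 12 - 3w
P(6) = -15 + 4w
P(7) = 18 - 5w
So 18 - 5w = 28, giving w = -2.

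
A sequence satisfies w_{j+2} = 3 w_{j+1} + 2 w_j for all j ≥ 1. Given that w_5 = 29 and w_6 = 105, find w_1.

Rearranging, w_{j-2} = (w_j - 3 w_{j-1}) / 2.
w_4 = (105 - 3·29) / 2 = 18/2 = 9
w_3 = (29 - 3·9) / 2 = 2/2 = 1
w_2 = (9 - 3·1) / 2 = 6/2 = 3
w_1 = (1 - 3·3) / 2 = -8/2 = -4

-4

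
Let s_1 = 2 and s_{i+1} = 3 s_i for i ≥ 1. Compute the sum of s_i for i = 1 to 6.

728

s_2 = 3(2) = 6
s_3 = 3(6) = 18
s_4 = 3(18) = 54
s_5 = 3(54) = 162
s_6 = 3(162) = 486
Sum = 2 + 6 + 18 + 54 + 162 + 486 = 728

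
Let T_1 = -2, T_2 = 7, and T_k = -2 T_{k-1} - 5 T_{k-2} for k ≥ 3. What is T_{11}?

7316

T_3 = -2(7) - 5(-2) = -4
T_4 = -2(-4) - 5(7) = -27
T_5 = -2(-27) - 5(-4) = 74
T_6 = -2(74) - 5(-27) = -13
T_7 = -2(-13) - 5(74) = -344
T_8 = -2(-344) - 5(-13) = 753
T_9 = -2(753) - 5(-344) = 214
T_{10} = -2(214) - 5(753) = -4193
T_{11} = -2(-4193) - 5(214) = 7316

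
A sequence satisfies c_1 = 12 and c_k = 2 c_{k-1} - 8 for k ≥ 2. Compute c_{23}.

The fixed point is -8/(1 - 2) = 8, so c_k - 8 = 2(c_{k-1} - 8).
Hence c_k = 4·2^{k-1} + 8.
c_{23} = 4·2^{22} + 8 = 4·4194304 + 8 = 16777224.

16777224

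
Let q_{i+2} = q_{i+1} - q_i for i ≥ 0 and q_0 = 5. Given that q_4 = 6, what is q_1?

Let q_1 = x.
q_2 = -5 + x
q_3 = -5
q_4 = -x
So -x = 6, giving x = -6.

-6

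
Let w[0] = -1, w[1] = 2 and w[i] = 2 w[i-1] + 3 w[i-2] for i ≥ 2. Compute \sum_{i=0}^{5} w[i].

w[2] = 2(2) + 3(-1) = 1
w[3] = 2(1) + 3(2) = 8
w[4] = 2(8) + 3(1) = 19
w[5] = 2(19) + 3(8) = 62
Sum = (-1) + 2 + 1 + 8 + 19 + 62 = 91

91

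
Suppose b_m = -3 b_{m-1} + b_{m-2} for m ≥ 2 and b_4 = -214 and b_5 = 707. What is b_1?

Rearranging, b_{m-2} = b_m + 3 b_{m-1}.
b_3 = 707 + 3(-214) = 65
b_2 = -214 + 3(65) = -19
b_1 = 65 + 3(-19) = 8

8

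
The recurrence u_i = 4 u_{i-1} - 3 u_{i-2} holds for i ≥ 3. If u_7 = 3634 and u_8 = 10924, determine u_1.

Rearranging, u_{i-2} = (u_i - 4 u_{i-1}) / -3.
u_6 = (10924 - 4*3634) / -3 = -3612/-3 = 1204
u_5 = (3634 - 4*1204) / -3 = -1182/-3 = 394
u_4 = (1204 - 4*394) / -3 = -372/-3 = 124
u_3 = (394 - 4*124) / -3 = -102/-3 = 34
u_2 = (124 - 4*34) / -3 = -12/-3 = 4
u_1 = (34 - 4*4) / -3 = 18/-3 = -6

-6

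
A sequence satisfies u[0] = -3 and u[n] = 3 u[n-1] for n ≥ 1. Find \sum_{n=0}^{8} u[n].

-29523

u[1] = 3*(-3) = -9
u[2] = 3*(-9) = -27
u[3] = 3*(-27) = -81
u[4] = 3*(-81) = -243
u[5] = 3*(-243) = -729
u[6] = 3*(-729) = -2187
u[7] = 3*(-2187) = -6561
u[8] = 3*(-6561) = -19683
Sum = (-3) + (-9) + (-27) + (-81) + (-243) + (-729) + (-2187) + (-6561) + (-19683) = -29523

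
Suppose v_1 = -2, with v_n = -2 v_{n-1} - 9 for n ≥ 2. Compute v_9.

v_2 = -2*(-2) - 9 = -5
v_3 = -2*(-5) - 9 = 1
v_4 = -2*1 - 9 = -11
v_5 = -2*(-11) - 9 = 13
v_6 = -2*13 - 9 = -35
v_7 = -2*(-35) - 9 = 61
v_8 = -2*61 - 9 = -131
v_9 = -2*(-131) - 9 = 253

253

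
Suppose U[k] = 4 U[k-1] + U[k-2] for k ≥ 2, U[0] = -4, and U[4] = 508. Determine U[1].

8

Let U[1] = w.
U[2] = -4 + 4w
U[3] = -16 + 17w
U[4] = -68 + 72w
So -68 + 72w = 508, giving w = 8.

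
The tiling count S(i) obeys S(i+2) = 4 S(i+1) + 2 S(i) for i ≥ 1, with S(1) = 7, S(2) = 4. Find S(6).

S(3) = 4*4 + 2*7 = 30
S(4) = 4*30 + 2*4 = 128
S(5) = 4*128 + 2*30 = 572
S(6) = 4*572 + 2*128 = 2544

2544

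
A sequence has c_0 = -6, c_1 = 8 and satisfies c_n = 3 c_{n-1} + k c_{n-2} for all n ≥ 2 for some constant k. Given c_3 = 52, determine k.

c_2 = 24 - 6k
c_3 = 72 - 10k
So 72 - 10k = 52, giving k = 2.

2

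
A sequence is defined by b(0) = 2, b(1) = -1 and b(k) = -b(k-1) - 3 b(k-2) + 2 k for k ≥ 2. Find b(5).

b(2) = -(-1) - 3*2 + 4 = -1
b(3) = -(-1) - 3*(-1) + 6 = 10
b(4) = -10 - 3*(-1) + 8 = 1
b(5) = -1 - 3*10 + 10 = -21

-21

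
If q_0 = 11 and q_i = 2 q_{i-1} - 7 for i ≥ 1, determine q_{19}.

The fixed point is -7/(1 - 2) = 7, so q_i - 7 = 2(q_{i-1} - 7).
Hence q_i = 4·2^i + 7.
q_{19} = 4·2^{19} + 7 = 4·524288 + 7 = 2097159.

2097159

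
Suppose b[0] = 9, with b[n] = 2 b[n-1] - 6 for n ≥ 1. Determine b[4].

b[1] = 2·9 - 6 = 12
b[2] = 2·12 - 6 = 18
b[3] = 2·18 - 6 = 30
b[4] = 2·30 - 6 = 54

54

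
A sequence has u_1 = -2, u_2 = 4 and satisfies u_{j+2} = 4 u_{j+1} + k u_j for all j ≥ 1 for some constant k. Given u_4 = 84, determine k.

-5

u_3 = 16 - 2k
u_4 = 64 - 4k
So 64 - 4k = 84, giving k = -5.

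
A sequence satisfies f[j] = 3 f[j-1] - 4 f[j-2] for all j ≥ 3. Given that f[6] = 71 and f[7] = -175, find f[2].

Rearranging, f[j-2] = (f[j] - 3 f[j-1]) / -4.
f[5] = (-175 - 3(71)) / -4 = -388/-4 = 97
f[4] = (71 - 3(97)) / -4 = -220/-4 = 55
f[3] = (97 - 3(55)) / -4 = -68/-4 = 17
f[2] = (55 - 3(17)) / -4 = 4/-4 = -1

-1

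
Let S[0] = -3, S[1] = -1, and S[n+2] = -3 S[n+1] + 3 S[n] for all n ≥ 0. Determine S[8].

S[2] = -3·(-1) + 3·(-3) = -6
S[3] = -3·(-6) + 3·(-1) = 15
S[4] = -3·15 + 3·(-6) = -63
S[5] = -3·(-63) + 3·15 = 234
S[6] = -3·234 + 3·(-63) = -891
S[7] = -3·(-891) + 3·234 = 3375
S[8] = -3·3375 + 3·(-891) = -12798

-12798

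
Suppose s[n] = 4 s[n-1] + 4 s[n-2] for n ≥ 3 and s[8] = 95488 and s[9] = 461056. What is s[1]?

1

Rearranging, s[n-2] = (s[n] - 4 s[n-1]) / 4.
s[7] = (461056 - 4*95488) / 4 = 79104/4 = 19776
s[6] = (95488 - 4*19776) / 4 = 16384/4 = 4096
s[5] = (19776 - 4*4096) / 4 = 3392/4 = 848
s[4] = (4096 - 4*848) / 4 = 704/4 = 176
s[3] = (848 - 4*176) / 4 = 144/4 = 36
s[2] = (176 - 4*36) / 4 = 32/4 = 8
s[1] = (36 - 4*8) / 4 = 4/4 = 1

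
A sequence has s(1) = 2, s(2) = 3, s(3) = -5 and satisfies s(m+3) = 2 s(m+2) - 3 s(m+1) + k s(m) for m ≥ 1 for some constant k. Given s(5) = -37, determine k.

-2

s(4) = -19 + 2k
s(5) = -23 + 7k
So -23 + 7k = -37, giving k = -2.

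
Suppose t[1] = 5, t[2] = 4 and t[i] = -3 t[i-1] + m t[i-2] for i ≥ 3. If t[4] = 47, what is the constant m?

t[3] = -12 + 5m
t[4] = 36 - 11m
So 36 - 11m = 47, giving m = -1.

-1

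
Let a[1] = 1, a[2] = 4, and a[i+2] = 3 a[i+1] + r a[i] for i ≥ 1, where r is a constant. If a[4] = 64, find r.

a[3] = 12 + r
a[4] = 36 + 7r
So 36 + 7r = 64, giving r = 4.

4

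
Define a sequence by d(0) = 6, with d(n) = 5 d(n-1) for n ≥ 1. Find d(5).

d(1) = 5·6 = 30
d(2) = 5·30 = 150
d(3) = 5·150 = 750
d(4) = 5·750 = 3750
d(5) = 5·3750 = 18750

18750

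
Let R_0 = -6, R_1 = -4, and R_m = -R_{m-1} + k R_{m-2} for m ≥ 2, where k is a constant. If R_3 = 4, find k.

R_2 = 4 - 6k
R_3 = -4 + 2k
So -4 + 2k = 4, giving k = 4.

4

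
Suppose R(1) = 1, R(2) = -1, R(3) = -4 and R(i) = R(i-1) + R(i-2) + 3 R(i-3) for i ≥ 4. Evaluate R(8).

-88

R(4) = (-4) + (-1) + 3(1) = -2
R(5) = (-2) + (-4) + 3(-1) = -9
R(6) = (-9) + (-2) + 3(-4) = -23
R(7) = (-23) + (-9) + 3(-2) = -38
R(8) = (-38) + (-23) + 3(-9) = -88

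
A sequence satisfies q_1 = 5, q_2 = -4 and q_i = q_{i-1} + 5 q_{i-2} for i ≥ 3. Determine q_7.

q_3 = (-4) + 5*5 = 21
q_4 = 21 + 5*(-4) = 1
q_5 = 1 + 5*21 = 106
q_6 = 106 + 5*1 = 111
q_7 = 111 + 5*106 = 641

641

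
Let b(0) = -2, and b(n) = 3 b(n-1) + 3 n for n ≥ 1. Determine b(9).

b(1) = 3·(-2) + 3 = -3
b(2) = 3·(-3) + 6 = -3
b(3) = 3·(-3) + 9 = 0
b(4) = 3·0 + 12 = 12
b(5) = 3·12 + 15 = 51
b(6) = 3·51 + 18 = 171
b(7) = 3·171 + 21 = 534
b(8) = 3·534 + 24 = 1626
b(9) = 3·1626 + 27 = 4905

4905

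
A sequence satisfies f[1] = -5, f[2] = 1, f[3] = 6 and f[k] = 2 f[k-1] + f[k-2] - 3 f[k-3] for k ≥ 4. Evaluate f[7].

231

f[4] = 2*6 + 1 - 3*(-5) = 28
f[5] = 2*28 + 6 - 3*1 = 59
f[6] = 2*59 + 28 - 3*6 = 128
f[7] = 2*128 + 59 - 3*28 = 231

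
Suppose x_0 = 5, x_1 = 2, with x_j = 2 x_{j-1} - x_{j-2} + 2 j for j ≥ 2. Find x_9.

x_2 = 2*2 - 5 + 4 = 3
x_3 = 2*3 - 2 + 6 = 10
x_4 = 2*10 - 3 + 8 = 25
x_5 = 2*25 - 10 + 10 = 50
x_6 = 2*50 - 25 + 12 = 87
x_7 = 2*87 - 50 + 14 = 138
x_8 = 2*138 - 87 + 16 = 205
x_9 = 2*205 - 138 + 18 = 290

290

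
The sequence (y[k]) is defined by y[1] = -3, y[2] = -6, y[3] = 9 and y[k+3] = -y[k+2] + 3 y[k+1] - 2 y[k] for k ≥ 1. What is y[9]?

2277

y[4] = -9 + 3*(-6) - 2*(-3) = -21
y[5] = -(-21) + 3*9 - 2*(-6) = 60
y[6] = -60 + 3*(-21) - 2*9 = -141
y[7] = -(-141) + 3*60 - 2*(-21) = 363
y[8] = -363 + 3*(-141) - 2*60 = -906
y[9] = -(-906) + 3*363 - 2*(-141) = 2277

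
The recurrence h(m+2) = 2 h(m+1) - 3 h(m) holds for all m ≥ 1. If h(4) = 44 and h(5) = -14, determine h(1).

Rearranging, h(m-2) = (h(m) - 2 h(m-1)) / -3.
h(3) = (-14 - 2(44)) / -3 = -102/-3 = 34
h(2) = (44 - 2(34)) / -3 = -24/-3 = 8
h(1) = (34 - 2(8)) / -3 = 18/-3 = -6

-6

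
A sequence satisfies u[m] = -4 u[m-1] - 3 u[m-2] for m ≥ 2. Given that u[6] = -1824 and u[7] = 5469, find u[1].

Rearranging, u[m-2] = (u[m] + 4 u[m-1]) / -3.
u[5] = (5469 + 4(-1824)) / -3 = -1827/-3 = 609
u[4] = (-1824 + 4(609)) / -3 = 612/-3 = -204
u[3] = (609 + 4(-204)) / -3 = -207/-3 = 69
u[2] = (-204 + 4(69)) / -3 = 72/-3 = -24
u[1] = (69 + 4(-24)) / -3 = -27/-3 = 9

9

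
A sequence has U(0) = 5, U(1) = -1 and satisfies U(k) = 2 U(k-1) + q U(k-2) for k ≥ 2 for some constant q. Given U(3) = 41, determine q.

5

U(2) = -2 + 5q
U(3) = -4 + 9q
So -4 + 9q = 41, giving q = 5.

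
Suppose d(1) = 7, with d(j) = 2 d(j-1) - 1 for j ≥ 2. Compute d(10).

d(2) = 2(7) - 1 = 13
d(3) = 2(13) - 1 = 25
d(4) = 2(25) - 1 = 49
d(5) = 2(49) - 1 = 97
d(6) = 2(97) - 1 = 193
d(7) = 2(193) - 1 = 385
d(8) = 2(385) - 1 = 769
d(9) = 2(769) - 1 = 1537
d(10) = 2(1537) - 1 = 3073

3073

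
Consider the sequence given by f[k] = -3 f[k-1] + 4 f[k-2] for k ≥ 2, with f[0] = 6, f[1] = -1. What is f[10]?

f[2] = -3·(-1) + 4·6 = 27
f[3] = -3·27 + 4·(-1) = -85
f[4] = -3·(-85) + 4·27 = 363
f[5] = -3·363 + 4·(-85) = -1429
f[6] = -3·(-1429) + 4·363 = 5739
f[7] = -3·5739 + 4·(-1429) = -22933
f[8] = -3·(-22933) + 4·5739 = 91755
f[9] = -3·91755 + 4·(-22933) = -366997
f[10] = -3·(-366997) + 4·91755 = 1468011

1468011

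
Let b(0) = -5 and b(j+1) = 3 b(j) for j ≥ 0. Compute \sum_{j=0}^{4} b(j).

-605

b(1) = 3·(-5) = -15
b(2) = 3·(-15) = -45
b(3) = 3·(-45) = -135
b(4) = 3·(-135) = -405
Sum = (-5) + (-15) + (-45) + (-135) + (-405) = -605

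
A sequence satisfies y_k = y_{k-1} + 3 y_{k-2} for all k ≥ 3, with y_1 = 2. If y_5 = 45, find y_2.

Let y_2 = x.
y_3 = 6 + x
y_4 = 6 + 4x
y_5 = 24 + 7x
So 24 + 7x = 45, giving x = 3.

3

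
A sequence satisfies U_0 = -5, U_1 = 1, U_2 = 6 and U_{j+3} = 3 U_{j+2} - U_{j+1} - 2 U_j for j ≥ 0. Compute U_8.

1966

U_3 = 3(6) - 1 - 2(-5) = 27
U_4 = 3(27) - 6 - 2(1) = 73
U_5 = 3(73) - 27 - 2(6) = 180
U_6 = 3(180) - 73 - 2(27) = 413
U_7 = 3(413) - 180 - 2(73) = 913
U_8 = 3(913) - 413 - 2(180) = 1966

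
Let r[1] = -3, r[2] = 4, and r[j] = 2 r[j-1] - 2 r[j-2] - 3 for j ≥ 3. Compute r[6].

-31

r[3] = 2(4) - 2(-3) - 3 = 11
r[4] = 2(11) - 2(4) - 3 = 11
r[5] = 2(11) - 2(11) - 3 = -3
r[6] = 2(-3) - 2(11) - 3 = -31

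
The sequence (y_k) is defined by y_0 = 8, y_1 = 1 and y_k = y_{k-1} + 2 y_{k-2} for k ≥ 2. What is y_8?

773

y_2 = 1 + 2*8 = 17
y_3 = 17 + 2*1 = 19
y_4 = 19 + 2*17 = 53
y_5 = 53 + 2*19 = 91
y_6 = 91 + 2*53 = 197
y_7 = 197 + 2*91 = 379
y_8 = 379 + 2*197 = 773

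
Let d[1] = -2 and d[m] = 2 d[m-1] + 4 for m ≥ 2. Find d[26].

67108860

The fixed point is 4/(1 - 2) = -4, so d[m] + 4 = 2(d[m-1] + 4).
Hence d[m] = 2·2^{m-1} - 4.
d[26] = 2·2^{25} - 4 = 2·33554432 - 4 = 67108860.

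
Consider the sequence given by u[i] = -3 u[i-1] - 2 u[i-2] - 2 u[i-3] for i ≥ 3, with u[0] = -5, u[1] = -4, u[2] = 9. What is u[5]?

-51

u[3] = -3·9 - 2·(-4) - 2·(-5) = -9
u[4] = -3·(-9) - 2·9 - 2·(-4) = 17
u[5] = -3·17 - 2·(-9) - 2·9 = -51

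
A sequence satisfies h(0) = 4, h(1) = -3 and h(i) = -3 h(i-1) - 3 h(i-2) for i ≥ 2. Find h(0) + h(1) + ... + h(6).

-56

h(2) = -3(-3) - 3(4) = -3
h(3) = -3(-3) - 3(-3) = 18
h(4) = -3(18) - 3(-3) = -45
h(5) = -3(-45) - 3(18) = 81
h(6) = -3(81) - 3(-45) = -108
Sum = 4 + (-3) + (-3) + 18 + (-45) + 81 + (-108) = -56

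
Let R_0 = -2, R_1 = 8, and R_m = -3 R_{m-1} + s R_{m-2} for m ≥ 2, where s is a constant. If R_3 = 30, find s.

-3

R_2 = -24 - 2s
R_3 = 72 + 14s
So 72 + 14s = 30, giving s = -3.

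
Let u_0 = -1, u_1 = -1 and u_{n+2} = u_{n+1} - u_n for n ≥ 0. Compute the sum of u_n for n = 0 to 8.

-2

u_2 = (-1) - (-1) = 0
u_3 = 0 - (-1) = 1
u_4 = 1 - 0 = 1
u_5 = 1 - 1 = 0
u_6 = 0 - 1 = -1
u_7 = (-1) - 0 = -1
u_8 = (-1) - (-1) = 0
Sum = (-1) + (-1) + 0 + 1 + 1 + 0 + (-1) + (-1) + 0 = -2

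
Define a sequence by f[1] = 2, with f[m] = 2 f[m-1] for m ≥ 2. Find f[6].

f[2] = 2*2 = 4
f[3] = 2*4 = 8
f[4] = 2*8 = 16
f[5] = 2*16 = 32
f[6] = 2*32 = 64

64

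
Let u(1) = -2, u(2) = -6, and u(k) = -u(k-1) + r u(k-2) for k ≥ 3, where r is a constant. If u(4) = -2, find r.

u(3) = 6 - 2r
u(4) = -6 - 4r
So -6 - 4r = -2, giving r = -1.

-1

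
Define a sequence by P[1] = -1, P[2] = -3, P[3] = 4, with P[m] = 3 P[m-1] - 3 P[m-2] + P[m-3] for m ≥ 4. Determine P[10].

305

P[4] = 3*4 - 3*(-3) + (-1) = 20
P[5] = 3*20 - 3*4 + (-3) = 45
P[6] = 3*45 - 3*20 + 4 = 79
P[7] = 3*79 - 3*45 + 20 = 122
P[8] = 3*122 - 3*79 + 45 = 174
P[9] = 3*174 - 3*122 + 79 = 235
P[10] = 3*235 - 3*174 + 122 = 305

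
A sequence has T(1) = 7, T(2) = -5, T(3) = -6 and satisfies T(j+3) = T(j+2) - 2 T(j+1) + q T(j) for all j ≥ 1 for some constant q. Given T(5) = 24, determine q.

4

T(4) = 4 + 7q
T(5) = 16 + 2q
So 16 + 2q = 24, giving q = 4.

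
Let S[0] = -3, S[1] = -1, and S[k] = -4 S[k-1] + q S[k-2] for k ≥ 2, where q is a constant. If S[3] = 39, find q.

S[2] = 4 - 3q
S[3] = -16 + 11q
So -16 + 11q = 39, giving q = 5.

5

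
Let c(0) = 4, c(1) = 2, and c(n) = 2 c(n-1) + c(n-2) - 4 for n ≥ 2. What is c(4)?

c(2) = 2(2) + 4 - 4 = 4
c(3) = 2(4) + 2 - 4 = 6
c(4) = 2(6) + 4 - 4 = 12

12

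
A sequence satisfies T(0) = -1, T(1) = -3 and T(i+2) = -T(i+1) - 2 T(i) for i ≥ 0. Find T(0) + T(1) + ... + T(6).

T(2) = -(-3) - 2·(-1) = 5
T(3) = -5 - 2·(-3) = 1
T(4) = -1 - 2·5 = -11
T(5) = -(-11) - 2·1 = 9
T(6) = -9 - 2·(-11) = 13
Sum = (-1) + (-3) + 5 + 1 + (-11) + 9 + 13 = 13

13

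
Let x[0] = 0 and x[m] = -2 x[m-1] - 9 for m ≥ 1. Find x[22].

12582909

The fixed point is -9/(1 + 2) = -3, so x[m] + 3 = -2(x[m-1] + 3).
Hence x[m] = 3·(-2)^m - 3.
x[22] = 3·(-2)^{22} - 3 = 3·4194304 - 3 = 12582909.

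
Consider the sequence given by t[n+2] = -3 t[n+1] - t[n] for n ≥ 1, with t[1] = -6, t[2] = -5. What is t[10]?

t[3] = -3·(-5) - (-6) = 21
t[4] = -3·21 - (-5) = -58
t[5] = -3·(-58) - 21 = 153
t[6] = -3·153 - (-58) = -401
t[7] = -3·(-401) - 153 = 1050
t[8] = -3·1050 - (-401) = -2749
t[9] = -3·(-2749) - 1050 = 7197
t[10] = -3·7197 - (-2749) = -18842

-18842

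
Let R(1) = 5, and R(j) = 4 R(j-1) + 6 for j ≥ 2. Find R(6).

R(2) = 4(5) + 6 = 26
R(3) = 4(26) + 6 = 110
R(4) = 4(110) + 6 = 446
R(5) = 4(446) + 6 = 1790
R(6) = 4(1790) + 6 = 7166

7166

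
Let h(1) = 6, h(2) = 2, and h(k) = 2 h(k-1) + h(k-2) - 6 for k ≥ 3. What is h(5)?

h(3) = 2*2 + 6 - 6 = 4
h(4) = 2*4 + 2 - 6 = 4
h(5) = 2*4 + 4 - 6 = 6

6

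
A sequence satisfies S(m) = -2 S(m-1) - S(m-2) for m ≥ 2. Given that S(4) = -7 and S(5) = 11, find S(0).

9

Rearranging, S(m-2) = -(S(m) + 2 S(m-1)).
S(3) = -(11 + 2·(-7)) = 3
S(2) = -(-7 + 2·3) = 1
S(1) = -(3 + 2·1) = -5
S(0) = -(1 + 2·(-5)) = 9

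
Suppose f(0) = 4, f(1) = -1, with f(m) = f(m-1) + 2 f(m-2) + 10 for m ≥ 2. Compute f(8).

f(2) = (-1) + 2·4 + 10 = 17
f(3) = 17 + 2·(-1) + 10 = 25
f(4) = 25 + 2·17 + 10 = 69
f(5) = 69 + 2·25 + 10 = 129
f(6) = 129 + 2·69 + 10 = 277
f(7) = 277 + 2·129 + 10 = 545
f(8) = 545 + 2·277 + 10 = 1109

1109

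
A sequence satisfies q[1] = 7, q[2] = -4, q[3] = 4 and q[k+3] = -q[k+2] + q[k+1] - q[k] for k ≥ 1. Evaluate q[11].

q[4] = -4 + (-4) - 7 = -15
q[5] = -(-15) + 4 - (-4) = 23
q[6] = -23 + (-15) - 4 = -42
q[7] = -(-42) + 23 - (-15) = 80
q[8] = -80 + (-42) - 23 = -145
q[9] = -(-145) + 80 - (-42) = 267
q[10] = -267 + (-145) - 80 = -492
q[11] = -(-492) + 267 - (-145) = 904

904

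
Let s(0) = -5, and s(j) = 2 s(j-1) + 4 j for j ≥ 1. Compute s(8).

728

s(1) = 2·(-5) + 4 = -6
s(2) = 2·(-6) + 8 = -4
s(3) = 2·(-4) + 12 = 4
s(4) = 2·4 + 16 = 24
s(5) = 2·24 + 20 = 68
s(6) = 2·68 + 24 = 160
s(7) = 2·160 + 28 = 348
s(8) = 2·348 + 32 = 728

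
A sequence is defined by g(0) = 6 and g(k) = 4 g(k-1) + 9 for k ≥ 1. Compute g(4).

2301

g(1) = 4(6) + 9 = 33
g(2) = 4(33) + 9 = 141
g(3) = 4(141) + 9 = 573
g(4) = 4(573) + 9 = 2301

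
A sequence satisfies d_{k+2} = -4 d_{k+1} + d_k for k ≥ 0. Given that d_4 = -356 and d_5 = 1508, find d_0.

Rearranging, d_{k-2} = d_k + 4 d_{k-1}.
d_3 = 1508 + 4*(-356) = 84
d_2 = -356 + 4*84 = -20
d_1 = 84 + 4*(-20) = 4
d_0 = -20 + 4*4 = -4

-4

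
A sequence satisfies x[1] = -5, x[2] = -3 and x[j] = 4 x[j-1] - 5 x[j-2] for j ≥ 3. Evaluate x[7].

893

x[3] = 4·(-3) - 5·(-5) = 13
x[4] = 4·13 - 5·(-3) = 67
x[5] = 4·67 - 5·13 = 203
x[6] = 4·203 - 5·67 = 477
x[7] = 4·477 - 5·203 = 893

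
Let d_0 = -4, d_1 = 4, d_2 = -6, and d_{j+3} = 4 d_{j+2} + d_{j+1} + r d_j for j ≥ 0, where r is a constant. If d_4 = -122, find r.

d_3 = -20 - 4r
d_4 = -86 - 12r
So -86 - 12r = -122, giving r = 3.

3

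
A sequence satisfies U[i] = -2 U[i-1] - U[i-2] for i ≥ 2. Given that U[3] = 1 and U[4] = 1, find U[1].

5

Rearranging, U[i-2] = -(U[i] + 2 U[i-1]).
U[2] = -(1 + 2*1) = -3
U[1] = -(1 + 2*(-3)) = 5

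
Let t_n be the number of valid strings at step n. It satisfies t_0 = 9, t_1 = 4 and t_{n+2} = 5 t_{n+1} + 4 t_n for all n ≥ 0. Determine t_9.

t_2 = 5*4 + 4*9 = 56
t_3 = 5*56 + 4*4 = 296
t_4 = 5*296 + 4*56 = 1704
t_5 = 5*1704 + 4*296 = 9704
t_6 = 5*9704 + 4*1704 = 55336
t_7 = 5*55336 + 4*9704 = 315496
t_8 = 5*315496 + 4*55336 = 1798824
t_9 = 5*1798824 + 4*315496 = 10256104

10256104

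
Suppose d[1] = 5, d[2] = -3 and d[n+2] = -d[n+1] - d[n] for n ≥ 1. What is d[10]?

d[3] = -(-3) - 5 = -2
d[4] = -(-2) - (-3) = 5
d[5] = -5 - (-2) = -3
d[6] = -(-3) - 5 = -2
d[7] = -(-2) - (-3) = 5
d[8] = -5 - (-2) = -3
d[9] = -(-3) - 5 = -2
d[10] = -(-2) - (-3) = 5

5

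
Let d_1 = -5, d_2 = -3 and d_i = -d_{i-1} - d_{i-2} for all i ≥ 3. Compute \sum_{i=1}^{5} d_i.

-8

d_3 = -(-3) - (-5) = 8
d_4 = -8 - (-3) = -5
d_5 = -(-5) - 8 = -3
Sum = (-5) + (-3) + 8 + (-5) + (-3) = -8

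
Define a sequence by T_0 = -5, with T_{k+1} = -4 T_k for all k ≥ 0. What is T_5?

T_1 = -4(-5) = 20
T_2 = -4(20) = -80
T_3 = -4(-80) = 320
T_4 = -4(320) = -1280
T_5 = -4(-1280) = 5120

5120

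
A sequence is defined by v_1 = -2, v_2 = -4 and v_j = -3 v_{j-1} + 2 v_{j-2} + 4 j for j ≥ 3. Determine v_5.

216

v_3 = -3*(-4) + 2*(-2) + 12 = 20
v_4 = -3*20 + 2*(-4) + 16 = -52
v_5 = -3*(-52) + 2*20 + 20 = 216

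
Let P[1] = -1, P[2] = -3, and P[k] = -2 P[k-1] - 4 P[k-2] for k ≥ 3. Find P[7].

P[3] = -2*(-3) - 4*(-1) = 10
P[4] = -2*10 - 4*(-3) = -8
P[5] = -2*(-8) - 4*10 = -24
P[6] = -2*(-24) - 4*(-8) = 80
P[7] = -2*80 - 4*(-24) = -64

-64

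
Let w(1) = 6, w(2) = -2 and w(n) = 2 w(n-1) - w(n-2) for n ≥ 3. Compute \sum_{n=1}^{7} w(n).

w(3) = 2·(-2) - 6 = -10
w(4) = 2·(-10) - (-2) = -18
w(5) = 2·(-18) - (-10) = -26
w(6) = 2·(-26) - (-18) = -34
w(7) = 2·(-34) - (-26) = -42
Sum = 6 + (-2) + (-10) + (-18) + (-26) + (-34) + (-42) = -126

-126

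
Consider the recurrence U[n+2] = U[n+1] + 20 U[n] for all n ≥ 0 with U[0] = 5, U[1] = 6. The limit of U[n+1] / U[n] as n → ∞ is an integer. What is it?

5

The characteristic equation is r^2 - r - 20 = 0, which factors as (r - 5)(r + 4) = 0.
So the roots are 5 and -4. Since |5| > |-4| and the coefficient of 5^n is non-zero, the ratio tends to 5.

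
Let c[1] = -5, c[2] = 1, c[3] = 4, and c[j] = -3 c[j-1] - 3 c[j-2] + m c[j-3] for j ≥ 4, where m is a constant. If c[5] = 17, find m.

-1

c[4] = -15 - 5m
c[5] = 33 + 16m
So 33 + 16m = 17, giving m = -1.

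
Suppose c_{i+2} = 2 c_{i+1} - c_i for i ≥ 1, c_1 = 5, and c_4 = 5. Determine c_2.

5

Let c_2 = y.
c_3 = -5 + 2y
c_4 = -10 + 3y
So -10 + 3y = 5, giving y = 5.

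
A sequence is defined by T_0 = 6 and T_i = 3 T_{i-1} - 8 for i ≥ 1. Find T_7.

4378

T_1 = 3(6) - 8 = 10
T_2 = 3(10) - 8 = 22
T_3 = 3(22) - 8 = 58
T_4 = 3(58) - 8 = 166
T_5 = 3(166) - 8 = 490
T_6 = 3(490) - 8 = 1462
T_7 = 3(1462) - 8 = 4378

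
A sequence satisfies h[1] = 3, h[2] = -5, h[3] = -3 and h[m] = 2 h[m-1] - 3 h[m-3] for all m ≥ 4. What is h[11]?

h[4] = 2·(-3) - 3·3 = -15
h[5] = 2·(-15) - 3·(-5) = -15
h[6] = 2·(-15) - 3·(-3) = -21
h[7] = 2·(-21) - 3·(-15) = 3
h[8] = 2·3 - 3·(-15) = 51
h[9] = 2·51 - 3·(-21) = 165
h[10] = 2·165 - 3·3 = 321
h[11] = 2·321 - 3·51 = 489

489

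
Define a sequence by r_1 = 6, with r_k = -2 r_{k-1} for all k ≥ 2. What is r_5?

r_2 = -2(6) = -12
r_3 = -2(-12) = 24
r_4 = -2(24) = -48
r_5 = -2(-48) = 96

96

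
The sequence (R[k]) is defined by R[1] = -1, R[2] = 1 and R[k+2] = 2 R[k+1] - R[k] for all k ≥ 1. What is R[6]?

9

R[3] = 2(1) - (-1) = 3
R[4] = 2(3) - 1 = 5
R[5] = 2(5) - 3 = 7
R[6] = 2(7) - 5 = 9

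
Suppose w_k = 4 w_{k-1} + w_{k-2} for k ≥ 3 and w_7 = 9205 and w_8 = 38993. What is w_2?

Rearranging, w_{k-2} = w_k - 4 w_{k-1}.
w_6 = 38993 - 4*9205 = 2173
w_5 = 9205 - 4*2173 = 513
w_4 = 2173 - 4*513 = 121
w_3 = 513 - 4*121 = 29
w_2 = 121 - 4*29 = 5

5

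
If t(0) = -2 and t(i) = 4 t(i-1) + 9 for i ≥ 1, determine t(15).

1073741821

The fixed point is 9/(1 - 4) = -3, so t(i) + 3 = 4(t(i-1) + 3).
Hence t(i) = 1·4^i - 3.
t(15) = 1·4^{15} - 3 = 1·1073741824 - 3 = 1073741821.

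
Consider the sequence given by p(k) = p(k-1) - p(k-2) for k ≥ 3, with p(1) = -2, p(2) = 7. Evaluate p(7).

-2

p(3) = 7 - (-2) = 9
p(4) = 9 - 7 = 2
p(5) = 2 - 9 = -7
p(6) = (-7) - 2 = -9
p(7) = (-9) - (-7) = -2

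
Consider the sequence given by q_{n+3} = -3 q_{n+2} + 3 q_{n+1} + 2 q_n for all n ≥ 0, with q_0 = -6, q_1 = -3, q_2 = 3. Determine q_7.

q_3 = -3·3 + 3·(-3) + 2·(-6) = -30
q_4 = -3·(-30) + 3·3 + 2·(-3) = 93
q_5 = -3·93 + 3·(-30) + 2·3 = -363
q_6 = -3·(-363) + 3·93 + 2·(-30) = 1308
q_7 = -3·1308 + 3·(-363) + 2·93 = -4827

-4827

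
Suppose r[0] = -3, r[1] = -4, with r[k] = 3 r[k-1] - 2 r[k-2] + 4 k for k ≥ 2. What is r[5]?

r[2] = 3·(-4) - 2·(-3) + 8 = 2
r[3] = 3·2 - 2·(-4) + 12 = 26
r[4] = 3·26 - 2·2 + 16 = 90
r[5] = 3·90 - 2·26 + 20 = 238

238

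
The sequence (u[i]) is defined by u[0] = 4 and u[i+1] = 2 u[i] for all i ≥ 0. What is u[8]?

1024

u[1] = 2·4 = 8
u[2] = 2·8 = 16
u[3] = 2·16 = 32
u[4] = 2·32 = 64
u[5] = 2·64 = 128
u[6] = 2·128 = 256
u[7] = 2·256 = 512
u[8] = 2·512 = 1024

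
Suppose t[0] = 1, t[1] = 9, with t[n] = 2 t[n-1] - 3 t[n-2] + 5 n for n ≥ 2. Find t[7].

-78

t[2] = 2·9 - 3·1 + 10 = 25
t[3] = 2·25 - 3·9 + 15 = 38
t[4] = 2·38 - 3·25 + 20 = 21
t[5] = 2·21 - 3·38 + 25 = -47
t[6] = 2·(-47) - 3·21 + 30 = -127
t[7] = 2·(-127) - 3·(-47) + 35 = -78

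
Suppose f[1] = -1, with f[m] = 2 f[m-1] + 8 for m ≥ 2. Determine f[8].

f[2] = 2(-1) + 8 = 6
f[3] = 2(6) + 8 = 20
f[4] = 2(20) + 8 = 48
f[5] = 2(48) + 8 = 104
f[6] = 2(104) + 8 = 216
f[7] = 2(216) + 8 = 440
f[8] = 2(440) + 8 = 888

888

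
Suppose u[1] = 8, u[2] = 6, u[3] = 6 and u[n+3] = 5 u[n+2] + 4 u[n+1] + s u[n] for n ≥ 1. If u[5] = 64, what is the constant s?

-5

u[4] = 54 + 8s
u[5] = 294 + 46s
So 294 + 46s = 64, giving s = -5.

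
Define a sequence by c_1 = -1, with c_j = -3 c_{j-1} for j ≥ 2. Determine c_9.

-6561

c_2 = -3·(-1) = 3
c_3 = -3·3 = -9
c_4 = -3·(-9) = 27
c_5 = -3·27 = -81
c_6 = -3·(-81) = 243
c_7 = -3·243 = -729
c_8 = -3·(-729) = 2187
c_9 = -3·2187 = -6561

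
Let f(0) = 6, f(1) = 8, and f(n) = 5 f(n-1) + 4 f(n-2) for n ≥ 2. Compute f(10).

69221344

f(2) = 5·8 + 4·6 = 64
f(3) = 5·64 + 4·8 = 352
f(4) = 5·352 + 4·64 = 2016
f(5) = 5·2016 + 4·352 = 11488
f(6) = 5·11488 + 4·2016 = 65504
f(7) = 5·65504 + 4·11488 = 373472
f(8) = 5·373472 + 4·65504 = 2129376
f(9) = 5·2129376 + 4·373472 = 12140768
f(10) = 5·12140768 + 4·2129376 = 69221344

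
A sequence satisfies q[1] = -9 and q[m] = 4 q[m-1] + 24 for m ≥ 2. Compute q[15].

-268435464

The fixed point is 24/(1 - 4) = -8, so q[m] + 8 = 4(q[m-1] + 8).
Hence q[m] = -1·4^{m-1} - 8.
q[15] = -1·4^{14} - 8 = -1·268435456 - 8 = -268435464.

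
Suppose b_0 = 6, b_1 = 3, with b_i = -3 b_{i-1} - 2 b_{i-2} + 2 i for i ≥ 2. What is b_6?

-489

b_2 = -3(3) - 2(6) + 4 = -17
b_3 = -3(-17) - 2(3) + 6 = 51
b_4 = -3(51) - 2(-17) + 8 = -111
b_5 = -3(-111) - 2(51) + 10 = 241
b_6 = -3(241) - 2(-111) + 12 = -489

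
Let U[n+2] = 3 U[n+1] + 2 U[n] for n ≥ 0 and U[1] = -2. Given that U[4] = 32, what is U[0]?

5

Let U[0] = w.
U[2] = -6 + 2w
U[3] = -22 + 6w
U[4] = -78 + 22w
So -78 + 22w = 32, giving w = 5.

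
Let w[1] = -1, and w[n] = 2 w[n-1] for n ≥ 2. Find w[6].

w[2] = 2(-1) = -2
w[3] = 2(-2) = -4
w[4] = 2(-4) = -8
w[5] = 2(-8) = -16
w[6] = 2(-16) = -32

-32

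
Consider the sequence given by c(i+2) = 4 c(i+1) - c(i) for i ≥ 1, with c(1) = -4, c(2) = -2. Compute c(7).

-724

c(3) = 4(-2) - (-4) = -4
c(4) = 4(-4) - (-2) = -14
c(5) = 4(-14) - (-4) = -52
c(6) = 4(-52) - (-14) = -194
c(7) = 4(-194) - (-52) = -724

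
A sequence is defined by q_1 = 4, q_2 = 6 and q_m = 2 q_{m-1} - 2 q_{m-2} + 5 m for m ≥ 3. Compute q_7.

69

q_3 = 2(6) - 2(4) + 15 = 19
q_4 = 2(19) - 2(6) + 20 = 46
q_5 = 2(46) - 2(19) + 25 = 79
q_6 = 2(79) - 2(46) + 30 = 96
q_7 = 2(96) - 2(79) + 35 = 69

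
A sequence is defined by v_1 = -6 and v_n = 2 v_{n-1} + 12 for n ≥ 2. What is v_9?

v_2 = 2*(-6) + 12 = 0
v_3 = 2*0 + 12 = 12
v_4 = 2*12 + 12 = 36
v_5 = 2*36 + 12 = 84
v_6 = 2*84 + 12 = 180
v_7 = 2*180 + 12 = 372
v_8 = 2*372 + 12 = 756
v_9 = 2*756 + 12 = 1524

1524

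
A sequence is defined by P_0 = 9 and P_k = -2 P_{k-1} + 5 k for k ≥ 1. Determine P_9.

P_1 = -2·9 + 5 = -13
P_2 = -2·(-13) + 10 = 36
P_3 = -2·36 + 15 = -57
P_4 = -2·(-57) + 20 = 134
P_5 = -2·134 + 25 = -243
P_6 = -2·(-243) + 30 = 516
P_7 = -2·516 + 35 = -997
P_8 = -2·(-997) + 40 = 2034
P_9 = -2·2034 + 45 = -4023

-4023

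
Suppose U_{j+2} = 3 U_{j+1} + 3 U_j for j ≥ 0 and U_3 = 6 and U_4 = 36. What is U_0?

6

Rearranging, U_{j-2} = (U_j - 3 U_{j-1}) / 3.
U_2 = (36 - 3*6) / 3 = 18/3 = 6
U_1 = (6 - 3*6) / 3 = -12/3 = -4
U_0 = (6 - 3*(-4)) / 3 = 18/3 = 6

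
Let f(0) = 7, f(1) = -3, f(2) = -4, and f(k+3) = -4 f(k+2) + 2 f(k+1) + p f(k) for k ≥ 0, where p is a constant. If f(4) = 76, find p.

f(3) = 10 + 7p
f(4) = -48 - 31p
So -48 - 31p = 76, giving p = -4.

-4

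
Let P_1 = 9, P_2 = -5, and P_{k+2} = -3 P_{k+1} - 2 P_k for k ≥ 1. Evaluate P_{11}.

P_3 = -3(-5) - 2(9) = -3
P_4 = -3(-3) - 2(-5) = 19
P_5 = -3(19) - 2(-3) = -51
P_6 = -3(-51) - 2(19) = 115
P_7 = -3(115) - 2(-51) = -243
P_8 = -3(-243) - 2(115) = 499
P_9 = -3(499) - 2(-243) = -1011
P_{10} = -3(-1011) - 2(499) = 2035
P_{11} = -3(2035) - 2(-1011) = -4083

-4083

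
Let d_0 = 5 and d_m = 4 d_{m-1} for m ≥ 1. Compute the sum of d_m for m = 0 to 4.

d_1 = 4(5) = 20
d_2 = 4(20) = 80
d_3 = 4(80) = 320
d_4 = 4(320) = 1280
Sum = 5 + 20 + 80 + 320 + 1280 = 1705

1705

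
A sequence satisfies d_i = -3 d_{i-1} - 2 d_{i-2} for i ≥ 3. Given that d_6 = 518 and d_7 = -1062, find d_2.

8

Rearranging, d_{i-2} = (d_i + 3 d_{i-1}) / -2.
d_5 = (-1062 + 3·518) / -2 = 492/-2 = -246
d_4 = (518 + 3·(-246)) / -2 = -220/-2 = 110
d_3 = (-246 + 3·110) / -2 = 84/-2 = -42
d_2 = (110 + 3·(-42)) / -2 = -16/-2 = 8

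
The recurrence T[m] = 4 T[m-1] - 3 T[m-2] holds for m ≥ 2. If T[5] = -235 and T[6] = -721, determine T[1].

5

Rearranging, T[m-2] = (T[m] - 4 T[m-1]) / -3.
T[4] = (-721 - 4*(-235)) / -3 = 219/-3 = -73
T[3] = (-235 - 4*(-73)) / -3 = 57/-3 = -19
T[2] = (-73 - 4*(-19)) / -3 = 3/-3 = -1
T[1] = (-19 - 4*(-1)) / -3 = -15/-3 = 5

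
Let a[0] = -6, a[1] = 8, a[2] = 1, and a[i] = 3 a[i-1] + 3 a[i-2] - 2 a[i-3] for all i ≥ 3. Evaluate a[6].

a[3] = 3*1 + 3*8 - 2*(-6) = 39
a[4] = 3*39 + 3*1 - 2*8 = 104
a[5] = 3*104 + 3*39 - 2*1 = 427
a[6] = 3*427 + 3*104 - 2*39 = 1515

1515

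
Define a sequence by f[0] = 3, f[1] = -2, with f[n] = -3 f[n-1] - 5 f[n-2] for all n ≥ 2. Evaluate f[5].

13

f[2] = -3(-2) - 5(3) = -9
f[3] = -3(-9) - 5(-2) = 37
f[4] = -3(37) - 5(-9) = -66
f[5] = -3(-66) - 5(37) = 13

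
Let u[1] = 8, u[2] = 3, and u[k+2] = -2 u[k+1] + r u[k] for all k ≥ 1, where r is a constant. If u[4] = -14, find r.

2

u[3] = -6 + 8r
u[4] = 12 - 13r
So 12 - 13r = -14, giving r = 2.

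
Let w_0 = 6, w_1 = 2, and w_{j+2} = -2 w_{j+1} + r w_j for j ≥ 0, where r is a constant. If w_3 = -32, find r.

w_2 = -4 + 6r
w_3 = 8 - 10r
So 8 - 10r = -32, giving r = 4.

4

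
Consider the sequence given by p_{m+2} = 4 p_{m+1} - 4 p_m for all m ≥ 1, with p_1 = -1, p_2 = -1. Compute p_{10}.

p_3 = 4·(-1) - 4·(-1) = 0
p_4 = 4·0 - 4·(-1) = 4
p_5 = 4·4 - 4·0 = 16
p_6 = 4·16 - 4·4 = 48
p_7 = 4·48 - 4·16 = 128
p_8 = 4·128 - 4·48 = 320
p_9 = 4·320 - 4·128 = 768
p_{10} = 4·768 - 4·320 = 1792

1792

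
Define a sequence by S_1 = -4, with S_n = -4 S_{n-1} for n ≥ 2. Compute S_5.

S_2 = -4(-4) = 16
S_3 = -4(16) = -64
S_4 = -4(-64) = 256
S_5 = -4(256) = -1024

-1024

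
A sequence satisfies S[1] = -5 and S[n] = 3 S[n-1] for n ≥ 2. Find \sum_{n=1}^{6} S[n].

-1820

S[2] = 3·(-5) = -15
S[3] = 3·(-15) = -45
S[4] = 3·(-45) = -135
S[5] = 3·(-135) = -405
S[6] = 3·(-405) = -1215
Sum = (-5) + (-15) + (-45) + (-135) + (-405) + (-1215) = -1820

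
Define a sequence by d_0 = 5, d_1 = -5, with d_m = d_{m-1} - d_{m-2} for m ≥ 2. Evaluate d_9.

d_2 = (-5) - 5 = -10
d_3 = (-10) - (-5) = -5
d_4 = (-5) - (-10) = 5
d_5 = 5 - (-5) = 10
d_6 = 10 - 5 = 5
d_7 = 5 - 10 = -5
d_8 = (-5) - 5 = -10
d_9 = (-10) - (-5) = -5

-5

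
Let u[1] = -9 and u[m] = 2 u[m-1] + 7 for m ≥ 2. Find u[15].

The fixed point is 7/(1 - 2) = -7, so u[m] + 7 = 2(u[m-1] + 7).
Hence u[m] = -2·2^{m-1} - 7.
u[15] = -2·2^{14} - 7 = -2·16384 - 7 = -32775.

-32775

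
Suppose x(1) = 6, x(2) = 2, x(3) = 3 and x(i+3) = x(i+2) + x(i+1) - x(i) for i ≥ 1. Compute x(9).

-6

x(4) = 3 + 2 - 6 = -1
x(5) = (-1) + 3 - 2 = 0
x(6) = 0 + (-1) - 3 = -4
x(7) = (-4) + 0 - (-1) = -3
x(8) = (-3) + (-4) - 0 = -7
x(9) = (-7) + (-3) - (-4) = -6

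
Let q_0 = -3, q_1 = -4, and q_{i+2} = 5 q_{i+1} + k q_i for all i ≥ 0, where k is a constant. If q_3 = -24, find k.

-4

q_2 = -20 - 3k
q_3 = -100 - 19k
So -100 - 19k = -24, giving k = -4.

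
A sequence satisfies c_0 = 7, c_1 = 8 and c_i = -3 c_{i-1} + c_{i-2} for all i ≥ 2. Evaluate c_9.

c_2 = -3·8 + 7 = -17
c_3 = -3·(-17) + 8 = 59
c_4 = -3·59 + (-17) = -194
c_5 = -3·(-194) + 59 = 641
c_6 = -3·641 + (-194) = -2117
c_7 = -3·(-2117) + 641 = 6992
c_8 = -3·6992 + (-2117) = -23093
c_9 = -3·(-23093) + 6992 = 76271

76271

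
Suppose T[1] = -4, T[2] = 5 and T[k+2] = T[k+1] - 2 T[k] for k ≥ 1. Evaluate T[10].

-109

T[3] = 5 - 2·(-4) = 13
T[4] = 13 - 2·5 = 3
T[5] = 3 - 2·13 = -23
T[6] = (-23) - 2·3 = -29
T[7] = (-29) - 2·(-23) = 17
T[8] = 17 - 2·(-29) = 75
T[9] = 75 - 2·17 = 41
T[10] = 41 - 2·75 = -109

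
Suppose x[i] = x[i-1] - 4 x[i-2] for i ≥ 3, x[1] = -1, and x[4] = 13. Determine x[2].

-3

Let x[2] = y.
x[3] = 4 + y
x[4] = 4 - 3y
So 4 - 3y = 13, giving y = -3.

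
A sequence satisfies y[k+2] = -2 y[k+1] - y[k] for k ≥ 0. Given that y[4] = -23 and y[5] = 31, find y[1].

Rearranging, y[k-2] = -(y[k] + 2 y[k-1]).
y[3] = -(31 + 2(-23)) = 15
y[2] = -(-23 + 2(15)) = -7
y[1] = -(15 + 2(-7)) = -1

-1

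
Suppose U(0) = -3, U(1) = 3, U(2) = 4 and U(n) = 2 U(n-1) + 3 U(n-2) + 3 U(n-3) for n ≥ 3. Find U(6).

U(3) = 2*4 + 3*3 + 3*(-3) = 8
U(4) = 2*8 + 3*4 + 3*3 = 37
U(5) = 2*37 + 3*8 + 3*4 = 110
U(6) = 2*110 + 3*37 + 3*8 = 355

355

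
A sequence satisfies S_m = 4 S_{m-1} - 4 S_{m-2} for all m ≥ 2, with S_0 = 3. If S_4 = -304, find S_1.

Let S_1 = x.
S_2 = -12 + 4x
S_3 = -48 + 12x
S_4 = -144 + 32x
So -144 + 32x = -304, giving x = -5.

-5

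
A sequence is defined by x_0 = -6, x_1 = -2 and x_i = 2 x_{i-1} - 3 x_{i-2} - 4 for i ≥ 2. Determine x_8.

x_2 = 2(-2) - 3(-6) - 4 = 10
x_3 = 2(10) - 3(-2) - 4 = 22
x_4 = 2(22) - 3(10) - 4 = 10
x_5 = 2(10) - 3(22) - 4 = -50
x_6 = 2(-50) - 3(10) - 4 = -134
x_7 = 2(-134) - 3(-50) - 4 = -122
x_8 = 2(-122) - 3(-134) - 4 = 154

154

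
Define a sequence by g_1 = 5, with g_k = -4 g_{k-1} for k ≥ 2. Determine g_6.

g_2 = -4·5 = -20
g_3 = -4·(-20) = 80
g_4 = -4·80 = -320
g_5 = -4·(-320) = 1280
g_6 = -4·1280 = -5120

-5120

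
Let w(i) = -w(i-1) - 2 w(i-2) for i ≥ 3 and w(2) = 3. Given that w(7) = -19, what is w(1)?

-2

Let w(1) = y.
w(3) = -3 - 2y
w(4) = -3 + 2y
w(5) = 9 + 2y
w(6) = -3 - 6y
w(7) = -15 + 2y
So -15 + 2y = -19, giving y = -2.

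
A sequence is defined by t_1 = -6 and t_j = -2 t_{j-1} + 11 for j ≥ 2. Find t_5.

-151

t_2 = -2*(-6) + 11 = 23
t_3 = -2*23 + 11 = -35
t_4 = -2*(-35) + 11 = 81
t_5 = -2*81 + 11 = -151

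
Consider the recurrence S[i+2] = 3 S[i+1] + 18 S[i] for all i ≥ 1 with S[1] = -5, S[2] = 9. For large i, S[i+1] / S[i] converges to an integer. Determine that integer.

6

The characteristic equation is r^2 - 3r - 18 = 0, which factors as (r - 6)(r + 3) = 0.
So the roots are 6 and -3. Since |6| > |-3| and the coefficient of 6^i is non-zero, the ratio tends to 6.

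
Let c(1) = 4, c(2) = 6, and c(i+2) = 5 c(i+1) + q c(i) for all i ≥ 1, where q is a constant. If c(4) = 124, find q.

c(3) = 30 + 4q
c(4) = 150 + 26q
So 150 + 26q = 124, giving q = -1.

-1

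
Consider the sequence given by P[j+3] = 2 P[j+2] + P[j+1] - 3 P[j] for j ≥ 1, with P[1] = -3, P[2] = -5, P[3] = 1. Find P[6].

59

P[4] = 2·1 + (-5) - 3·(-3) = 6
P[5] = 2·6 + 1 - 3·(-5) = 28
P[6] = 2·28 + 6 - 3·1 = 59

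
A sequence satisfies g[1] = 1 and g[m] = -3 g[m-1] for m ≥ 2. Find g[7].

729

g[2] = -3·1 = -3
g[3] = -3·(-3) = 9
g[4] = -3·9 = -27
g[5] = -3·(-27) = 81
g[6] = -3·81 = -243
g[7] = -3·(-243) = 729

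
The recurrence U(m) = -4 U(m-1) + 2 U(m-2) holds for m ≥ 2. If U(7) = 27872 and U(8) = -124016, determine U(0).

Rearranging, U(m-2) = (U(m) + 4 U(m-1)) / 2.
U(6) = (-124016 + 4(27872)) / 2 = -12528/2 = -6264
U(5) = (27872 + 4(-6264)) / 2 = 2816/2 = 1408
U(4) = (-6264 + 4(1408)) / 2 = -632/2 = -316
U(3) = (1408 + 4(-316)) / 2 = 144/2 = 72
U(2) = (-316 + 4(72)) / 2 = -28/2 = -14
U(1) = (72 + 4(-14)) / 2 = 16/2 = 8
U(0) = (-14 + 4(8)) / 2 = 18/2 = 9

9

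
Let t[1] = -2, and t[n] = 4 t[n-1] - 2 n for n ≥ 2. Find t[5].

t[2] = 4(-2) - 4 = -12
t[3] = 4(-12) - 6 = -54
t[4] = 4(-54) - 8 = -224
t[5] = 4(-224) - 10 = -906

-906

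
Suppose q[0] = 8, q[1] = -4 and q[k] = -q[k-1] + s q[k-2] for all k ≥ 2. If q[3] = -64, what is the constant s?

5

q[2] = 4 + 8s
q[3] = -4 - 12s
So -4 - 12s = -64, giving s = 5.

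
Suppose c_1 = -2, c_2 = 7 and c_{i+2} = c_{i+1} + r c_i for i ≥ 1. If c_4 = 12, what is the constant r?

c_3 = 7 - 2r
c_4 = 7 + 5r
So 7 + 5r = 12, giving r = 1.

1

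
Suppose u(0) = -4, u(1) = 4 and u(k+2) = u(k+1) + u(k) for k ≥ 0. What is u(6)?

u(2) = 4 + (-4) = 0
u(3) = 0 + 4 = 4
u(4) = 4 + 0 = 4
u(5) = 4 + 4 = 8
u(6) = 8 + 4 = 12

12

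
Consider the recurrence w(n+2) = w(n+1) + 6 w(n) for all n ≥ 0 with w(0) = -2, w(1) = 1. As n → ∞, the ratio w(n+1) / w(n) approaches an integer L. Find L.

The characteristic equation is r^2 - r - 6 = 0, which factors as (r - 3)(r + 2) = 0.
So the roots are 3 and -2. Since |3| > |-2| and the coefficient of 3^n is non-zero, the ratio tends to 3.

3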